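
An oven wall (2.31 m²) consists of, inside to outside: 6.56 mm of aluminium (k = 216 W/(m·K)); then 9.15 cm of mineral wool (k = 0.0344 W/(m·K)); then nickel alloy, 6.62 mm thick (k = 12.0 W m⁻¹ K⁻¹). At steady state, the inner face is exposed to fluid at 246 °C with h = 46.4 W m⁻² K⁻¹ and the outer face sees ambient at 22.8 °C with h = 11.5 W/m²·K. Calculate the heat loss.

Q = 186 W

Resistance network (inner→outer):
  R_conv,in = 1/(hA) = 1/(46.4·2.31) = 0.009330 K/W
  R_aluminium = L/(kA) = 0.00656/(216·2.31) = 1.315×10^-5 K/W
  R_mineral wool = L/(kA) = 0.0915/(0.0344·2.31) = 1.151 K/W
  R_nickel alloy = L/(kA) = 0.00662/(12.0·2.31) = 2.388×10^-4 K/W
  R_conv,out = 1/(hA) = 1/(11.5·2.31) = 0.03764 K/W
ΣR = 0.009330 + 1.315×10^-5 + 1.151 + 2.388×10^-4 + 0.03764 = 1.198 K/W
Q = ΔT/ΣR = (246 °C − 22.8 °C)/1.198 = 186 W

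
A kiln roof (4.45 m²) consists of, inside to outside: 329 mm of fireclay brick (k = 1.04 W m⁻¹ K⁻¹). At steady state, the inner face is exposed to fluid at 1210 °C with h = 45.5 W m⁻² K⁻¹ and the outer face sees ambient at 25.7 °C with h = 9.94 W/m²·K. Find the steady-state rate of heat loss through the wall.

Series thermal resistances, inner to outer:
  R_conv,in = 1/(hA) = 1/(45.5·4.45) = 0.004939 K/W
  R_fireclay brick = L/(kA) = 0.329/(1.04·4.45) = 0.07109 K/W
  R_conv,out = 1/(hA) = 1/(9.94·4.45) = 0.02261 K/W
ΣR = 0.004939 + 0.07109 + 0.02261 = 0.09864 K/W
Q = ΔT/ΣR = (1210 °C − 25.7 °C)/0.09864 = 12000 W

Q = 12000 W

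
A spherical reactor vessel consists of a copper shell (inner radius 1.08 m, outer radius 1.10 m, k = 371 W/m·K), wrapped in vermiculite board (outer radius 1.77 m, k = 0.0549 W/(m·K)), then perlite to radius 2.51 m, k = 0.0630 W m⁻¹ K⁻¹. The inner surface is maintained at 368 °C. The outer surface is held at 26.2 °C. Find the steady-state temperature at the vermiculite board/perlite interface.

Resistance network (inner→outer):
  R_copper = (1/1.08 − 1/1.10)/(4πk) = 0.01684/(4π·371) = 3.611×10^-6 K/W
  R_vermiculite board = (1/1.10 − 1/1.77)/(4πk) = 0.3441/(4π·0.0549) = 0.4988 K/W
  R_perlite = (1/1.77 − 1/2.51)/(4πk) = 0.1666/(4π·0.0630) = 0.2104 K/W
ΣR = 3.611×10^-6 + 0.4988 + 0.2104 = 0.7092 K/W
Q = ΔT/ΣR = (368 °C − 26.2 °C)/0.7092 = 482.0 W
From the inner boundary to the vermiculite board/perlite interface, ΣR_partial = 0.4988 K/W.
T_interface = T_in − Q·ΣR_partial = 368 °C − (482.0)(0.4988) = 128 °C

T = 128 °C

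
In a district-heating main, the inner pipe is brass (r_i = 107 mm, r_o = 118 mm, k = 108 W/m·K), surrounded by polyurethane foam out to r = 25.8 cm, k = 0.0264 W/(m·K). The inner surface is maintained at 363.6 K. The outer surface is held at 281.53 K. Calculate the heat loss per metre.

Resistance network (inner→outer):
  R'_brass = ln(0.118/0.107)/(2πk) = 0.09786/(2π·108) = 1.442×10^-4 m·K/W
  R'_polyurethane foam = ln(0.258/0.118)/(2πk) = 0.7823/(2π·0.0264) = 4.716 m·K/W
ΣR = 1.442×10^-4 + 4.716 = 4.716 m·K/W
Q' = ΔT/ΣR = (363.6 K − 281.53 K)/4.716 = 17.4 W/m

Q' = 17.4 W/m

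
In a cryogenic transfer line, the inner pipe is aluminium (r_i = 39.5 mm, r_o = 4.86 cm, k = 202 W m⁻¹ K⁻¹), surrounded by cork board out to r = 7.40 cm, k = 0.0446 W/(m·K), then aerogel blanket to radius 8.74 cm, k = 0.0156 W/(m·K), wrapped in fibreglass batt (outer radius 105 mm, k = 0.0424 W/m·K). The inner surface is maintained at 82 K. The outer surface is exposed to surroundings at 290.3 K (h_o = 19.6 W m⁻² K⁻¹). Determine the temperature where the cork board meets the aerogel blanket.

T = 161 K

Series thermal resistances, inner to outer:
  R'_aluminium = ln(0.0486/0.0395)/(2πk) = 0.2073/(2π·202) = 1.633×10^-4 m·K/W
  R'_cork board = ln(0.0740/0.0486)/(2πk) = 0.4204/(2π·0.0446) = 1.500 m·K/W
  R'_aerogel blanket = ln(0.0874/0.0740)/(2πk) = 0.1664/(2π·0.0156) = 1.698 m·K/W
  R'_fibreglass batt = ln(0.105/0.0874)/(2πk) = 0.1835/(2π·0.0424) = 0.6887 m·K/W
  R'_conv,out = 1/(2πr h) = 1/(2π·0.105·19.6) = 0.07733 m·K/W
ΣR = 1.633×10^-4 + 1.500 + 1.698 + 0.6887 + 0.07733 = 3.964 m·K/W
Q' = ΔT/ΣR = (82 K − 290.3 K)/3.964 = -52.55 W/m
From the inner boundary to the cork board/aerogel blanket interface, ΣR_partial = 1.500 m·K/W.
T_interface = T_in − Q'·ΣR_partial = 82 K − (-52.55)(1.500) = 161 K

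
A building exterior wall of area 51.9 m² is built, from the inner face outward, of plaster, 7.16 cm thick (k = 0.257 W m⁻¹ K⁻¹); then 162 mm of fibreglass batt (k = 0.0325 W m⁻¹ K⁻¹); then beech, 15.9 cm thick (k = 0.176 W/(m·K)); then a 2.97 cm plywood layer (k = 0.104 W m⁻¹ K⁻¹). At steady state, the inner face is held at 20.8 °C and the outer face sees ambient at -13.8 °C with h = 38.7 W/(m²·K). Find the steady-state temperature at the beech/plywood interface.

T = -12.1 °C

Series thermal resistances, inner to outer:
  R_plaster = L/(kA) = 0.0716/(0.257·51.9) = 0.005368 K/W
  R_fibreglass batt = L/(kA) = 0.162/(0.0325·51.9) = 0.09604 K/W
  R_beech = L/(kA) = 0.159/(0.176·51.9) = 0.01741 K/W
  R_plywood = L/(kA) = 0.0297/(0.104·51.9) = 0.005502 K/W
  R_conv,out = 1/(hA) = 1/(38.7·51.9) = 4.979×10^-4 K/W
ΣR = 0.005368 + 0.09604 + 0.01741 + 0.005502 + 4.979×10^-4 = 0.1248 K/W
Q = ΔT/ΣR = (20.8 °C − -13.8 °C)/0.1248 = 277.2 W
From the inner boundary to the beech/plywood interface, ΣR_partial = 0.1188 K/W.
T_interface = T_in − Q·ΣR_partial = 20.8 °C − (277.2)(0.1188) = -12.1 °C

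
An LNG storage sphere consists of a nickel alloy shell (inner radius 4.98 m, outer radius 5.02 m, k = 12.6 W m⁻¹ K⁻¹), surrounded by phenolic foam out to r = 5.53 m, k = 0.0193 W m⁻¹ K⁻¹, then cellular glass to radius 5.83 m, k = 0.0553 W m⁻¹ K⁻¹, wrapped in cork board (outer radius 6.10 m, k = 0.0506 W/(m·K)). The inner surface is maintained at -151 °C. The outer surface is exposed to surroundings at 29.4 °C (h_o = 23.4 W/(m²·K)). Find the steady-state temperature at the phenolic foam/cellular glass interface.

T = -15.9 °C

Series thermal resistances, inner to outer:
  R_nickel alloy = (1/4.98 − 1/5.02)/(4πk) = 0.001600/(4π·12.6) = 1.011×10^-5 K/W
  R_phenolic foam = (1/5.02 − 1/5.53)/(4πk) = 0.01837/(4π·0.0193) = 0.07575 K/W
  R_cellular glass = (1/5.53 − 1/5.83)/(4πk) = 0.009305/(4π·0.0553) = 0.01339 K/W
  R_cork board = (1/5.83 − 1/6.10)/(4πk) = 0.007592/(4π·0.0506) = 0.01194 K/W
  R_conv,out = 1/(4πr²h) = 1/(4π·6.10²·23.4) = 9.139×10^-5 K/W
ΣR = 1.011×10^-5 + 0.07575 + 0.01339 + 0.01194 + 9.139×10^-5 = 0.1012 K/W
Q = ΔT/ΣR = (-151 °C − 29.4 °C)/0.1012 = -1783 W
From the inner boundary to the phenolic foam/cellular glass interface, ΣR_partial = 0.07576 K/W.
T_interface = T_in − Q·ΣR_partial = -151 °C − (-1783)(0.07576) = -15.9 °C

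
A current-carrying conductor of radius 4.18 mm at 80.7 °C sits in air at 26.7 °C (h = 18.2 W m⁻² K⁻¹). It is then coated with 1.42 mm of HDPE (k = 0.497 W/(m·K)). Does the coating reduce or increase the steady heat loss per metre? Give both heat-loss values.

increases: 25.8 → 32.6 W/m

Critical radius for a cylinder: r_cr = k/h = 0.0273 m = 2.73 cm.
Outer radius after coating: r₂ = 0.00418 + 0.00142 = 0.00560 m.
Since r₁ < r_cr and r₂ ≤ r_cr, the coating moves toward the maximum at r_cr — heat loss rises.
Bare: R = 1/(2πr₁h) = 2.092 m·K/W; Q = 54/2.092 = 25.8 W/m.
Coated: R = R_cond + R_conv = 1.655 m·K/W; Q = 54/1.655 = 32.6 W/m.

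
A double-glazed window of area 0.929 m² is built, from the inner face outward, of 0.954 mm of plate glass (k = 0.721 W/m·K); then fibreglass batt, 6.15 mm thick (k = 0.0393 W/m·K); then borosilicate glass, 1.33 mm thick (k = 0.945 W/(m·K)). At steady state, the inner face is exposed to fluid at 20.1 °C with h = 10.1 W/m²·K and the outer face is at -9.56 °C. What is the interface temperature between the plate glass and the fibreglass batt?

T = 8.58 °C

Series thermal resistances, inner to outer:
  R_conv,in = 1/(hA) = 1/(10.1·0.929) = 0.1066 K/W
  R_plate glass = L/(kA) = 9.54×10^-4/(0.721·0.929) = 0.001424 K/W
  R_fibreglass batt = L/(kA) = 0.00615/(0.0393·0.929) = 0.1684 K/W
  R_borosilicate glass = L/(kA) = 0.00133/(0.945·0.929) = 0.001515 K/W
ΣR = 0.1066 + 0.001424 + 0.1684 + 0.001515 = 0.2779 K/W
Q = ΔT/ΣR = (20.1 °C − -9.56 °C)/0.2779 = 106.7 W
From the inner boundary to the plate glass/fibreglass batt interface, ΣR_partial = 0.1080 K/W.
T_interface = T_in − Q·ΣR_partial = 20.1 °C − (106.7)(0.1080) = 8.58 °C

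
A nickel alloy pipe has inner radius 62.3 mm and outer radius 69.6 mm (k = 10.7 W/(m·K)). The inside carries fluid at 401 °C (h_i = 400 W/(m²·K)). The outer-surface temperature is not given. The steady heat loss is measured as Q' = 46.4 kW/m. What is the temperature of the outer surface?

Series resistances:
  R'_conv,in = 1/(2πr h) = 1/(2π·0.0623·400) = 0.006387 m·K/W
  R'_nickel alloy = ln(0.0696/0.0623)/(2πk) = 0.1108/(2π·10.7) = 0.001648 m·K/W
ΣR = 0.008035 m·K/W
ΔT = Q'·ΣR = 46400 × 0.008035 = 372.8 K
Heat flows outward, so T_out = T_in − ΔT = 401 − 372.8 = 28.2 °C

T_out = 28.2 °C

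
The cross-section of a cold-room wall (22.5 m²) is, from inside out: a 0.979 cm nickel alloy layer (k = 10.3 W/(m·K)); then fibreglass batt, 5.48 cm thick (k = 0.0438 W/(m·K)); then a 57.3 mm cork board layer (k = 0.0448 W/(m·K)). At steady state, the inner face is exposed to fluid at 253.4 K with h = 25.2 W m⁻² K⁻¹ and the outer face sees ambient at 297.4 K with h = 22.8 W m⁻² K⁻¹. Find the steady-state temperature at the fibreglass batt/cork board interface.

T = 275.14 K

Series thermal resistances, inner to outer:
  R_conv,in = 1/(hA) = 1/(25.2·22.5) = 0.001764 K/W
  R_nickel alloy = L/(kA) = 0.00979/(10.3·22.5) = 4.224×10^-5 K/W
  R_fibreglass batt = L/(kA) = 0.0548/(0.0438·22.5) = 0.05561 K/W
  R_cork board = L/(kA) = 0.0573/(0.0448·22.5) = 0.05685 K/W
  R_conv,out = 1/(hA) = 1/(22.8·22.5) = 0.001949 K/W
ΣR = 0.001764 + 4.224×10^-5 + 0.05561 + 0.05685 + 0.001949 = 0.1162 K/W
Q = ΔT/ΣR = (253.4 K − 297.4 K)/0.1162 = -378.7 W
From the inner boundary to the fibreglass batt/cork board interface, ΣR_partial = 0.05742 K/W.
T_interface = T_in − Q·ΣR_partial = 253.4 K − (-378.7)(0.05742) = 275.14 K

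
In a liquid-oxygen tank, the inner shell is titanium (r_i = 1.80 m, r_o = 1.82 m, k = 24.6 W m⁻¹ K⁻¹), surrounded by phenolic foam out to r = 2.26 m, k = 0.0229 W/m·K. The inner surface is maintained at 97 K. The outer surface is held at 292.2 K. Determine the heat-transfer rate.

Q = 525 W

Treat each layer as a resistance in series:
  R_titanium = (1/1.80 − 1/1.82)/(4πk) = 0.006105/(4π·24.6) = 1.975×10^-5 K/W
  R_phenolic foam = (1/1.82 − 1/2.26)/(4πk) = 0.1070/(4π·0.0229) = 0.3717 K/W
ΣR = 1.975×10^-5 + 0.3717 = 0.3717 K/W
Q = ΔT/ΣR = (97 K − 292.2 K)/0.3717 = -525 W
(Negative Q ⇒ heat flows inward; heat gain = 525 W.)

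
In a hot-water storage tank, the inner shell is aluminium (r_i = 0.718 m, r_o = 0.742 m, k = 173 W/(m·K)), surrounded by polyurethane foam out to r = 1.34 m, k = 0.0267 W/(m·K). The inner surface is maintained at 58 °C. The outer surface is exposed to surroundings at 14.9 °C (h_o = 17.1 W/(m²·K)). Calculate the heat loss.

Series thermal resistances, inner to outer:
  R_aluminium = (1/0.718 − 1/0.742)/(4πk) = 0.04505/(4π·173) = 2.072×10^-5 K/W
  R_polyurethane foam = (1/0.742 − 1/1.34)/(4πk) = 0.6014/(4π·0.0267) = 1.793 K/W
  R_conv,out = 1/(4πr²h) = 1/(4π·1.34²·17.1) = 0.002592 K/W
ΣR = 2.072×10^-5 + 1.793 + 0.002592 = 1.796 K/W
Q = ΔT/ΣR = (58 °C − 14.9 °C)/1.796 = 24.0 W

Q = 24.0 W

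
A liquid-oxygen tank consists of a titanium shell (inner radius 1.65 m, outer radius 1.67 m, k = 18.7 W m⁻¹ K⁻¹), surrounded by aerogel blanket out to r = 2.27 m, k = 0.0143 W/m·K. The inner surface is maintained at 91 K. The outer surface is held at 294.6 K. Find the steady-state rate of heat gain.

Series thermal resistances, inner to outer:
  R_titanium = (1/1.65 − 1/1.67)/(4πk) = 0.007258/(4π·18.7) = 3.089×10^-5 K/W
  R_aerogel blanket = (1/1.67 − 1/2.27)/(4πk) = 0.1583/(4π·0.0143) = 0.8808 K/W
ΣR = 3.089×10^-5 + 0.8808 = 0.8808 K/W
Q = ΔT/ΣR = (91 K − 294.6 K)/0.8808 = -231 W
(Negative Q ⇒ heat flows inward; heat gain = 231 W.)

Q = 231 W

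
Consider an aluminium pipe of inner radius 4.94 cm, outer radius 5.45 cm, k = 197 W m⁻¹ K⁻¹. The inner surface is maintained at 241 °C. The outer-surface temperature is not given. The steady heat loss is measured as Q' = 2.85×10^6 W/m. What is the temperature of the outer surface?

T_out = 14.8 °C

Series resistances:
  R'_aluminium = ln(0.0545/0.0494)/(2πk) = 0.09825/(2π·197) = 7.938×10^-5 m·K/W
ΣR = 7.938×10^-5 m·K/W
ΔT = Q'·ΣR = 2.85×10^6 × 7.938×10^-5 = 226.2 K
Heat flows outward, so T_out = T_in − ΔT = 241 − 226.2 = 14.8 °C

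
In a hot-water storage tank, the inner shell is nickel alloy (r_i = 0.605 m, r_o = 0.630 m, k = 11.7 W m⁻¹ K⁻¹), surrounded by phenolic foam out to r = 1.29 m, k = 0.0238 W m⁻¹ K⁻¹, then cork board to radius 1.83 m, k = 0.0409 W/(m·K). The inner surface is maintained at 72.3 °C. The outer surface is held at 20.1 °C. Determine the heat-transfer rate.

Q = 16.5 W

Series thermal resistances, inner to outer:
  R_nickel alloy = (1/0.605 − 1/0.630)/(4πk) = 0.06559/(4π·11.7) = 4.461×10^-4 K/W
  R_phenolic foam = (1/0.630 − 1/1.29)/(4πk) = 0.8121/(4π·0.0238) = 2.715 K/W
  R_cork board = (1/1.29 − 1/1.83)/(4πk) = 0.2287/(4π·0.0409) = 0.4451 K/W
ΣR = 4.461×10^-4 + 2.715 + 0.4451 = 3.161 K/W
Q = ΔT/ΣR = (72.3 °C − 20.1 °C)/3.161 = 16.5 W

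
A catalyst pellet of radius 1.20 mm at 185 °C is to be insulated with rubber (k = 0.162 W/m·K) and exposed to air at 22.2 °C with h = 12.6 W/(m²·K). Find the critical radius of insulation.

r_cr = 2.57 cm

For a sphere, r_cr = 2k_ins/h = 2·0.162/12.6 = 0.0257 m = 2.57 cm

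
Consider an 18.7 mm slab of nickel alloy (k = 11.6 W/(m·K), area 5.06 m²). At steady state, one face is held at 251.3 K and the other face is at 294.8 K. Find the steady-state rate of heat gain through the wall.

Q = kA·ΔT/L = 11.6 × 5.06 × |251.3 K − 294.8 K| / 0.0187 = 1.37×10^5 W

Q = 137 kW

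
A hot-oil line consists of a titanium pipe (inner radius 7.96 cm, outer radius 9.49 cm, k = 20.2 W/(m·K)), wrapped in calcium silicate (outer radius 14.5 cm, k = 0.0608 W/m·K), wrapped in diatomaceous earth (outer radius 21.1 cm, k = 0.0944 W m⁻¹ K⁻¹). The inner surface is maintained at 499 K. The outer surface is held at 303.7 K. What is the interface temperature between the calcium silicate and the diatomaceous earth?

T = 375 K

Resistance network (inner→outer):
  R'_titanium = ln(0.0949/0.0796)/(2πk) = 0.1758/(2π·20.2) = 0.001385 m·K/W
  R'_calcium silicate = ln(0.145/0.0949)/(2πk) = 0.4239/(2π·0.0608) = 1.110 m·K/W
  R'_diatomaceous earth = ln(0.211/0.145)/(2πk) = 0.3751/(2π·0.0944) = 0.6324 m·K/W
ΣR = 0.001385 + 1.110 + 0.6324 = 1.744 m·K/W
Q' = ΔT/ΣR = (499 K − 303.7 K)/1.744 = 112.0 W/m
From the inner boundary to the calcium silicate/diatomaceous earth interface, ΣR_partial = 1.111 m·K/W.
T_interface = T_in − Q'·ΣR_partial = 499 K − (112.0)(1.111) = 375 K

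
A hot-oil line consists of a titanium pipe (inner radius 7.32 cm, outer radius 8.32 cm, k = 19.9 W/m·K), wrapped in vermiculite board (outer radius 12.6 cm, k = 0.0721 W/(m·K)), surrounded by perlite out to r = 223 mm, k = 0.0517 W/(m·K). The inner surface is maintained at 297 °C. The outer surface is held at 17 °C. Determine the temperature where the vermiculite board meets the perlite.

Treat each layer as a resistance in series:
  R'_titanium = ln(0.0832/0.0732)/(2πk) = 0.1281/(2π·19.9) = 0.001024 m·K/W
  R'_vermiculite board = ln(0.126/0.0832)/(2πk) = 0.4150/(2π·0.0721) = 0.9162 m·K/W
  R'_perlite = ln(0.223/0.126)/(2πk) = 0.5709/(2π·0.0517) = 1.757 m·K/W
ΣR = 0.001024 + 0.9162 + 1.757 = 2.674 m·K/W
Q' = ΔT/ΣR = (297 °C − 17 °C)/2.674 = 104.7 W/m
From the inner boundary to the vermiculite board/perlite interface, ΣR_partial = 0.9172 m·K/W.
T_interface = T_in − Q'·ΣR_partial = 297 °C − (104.7)(0.9172) = 201 °C

T = 201 °C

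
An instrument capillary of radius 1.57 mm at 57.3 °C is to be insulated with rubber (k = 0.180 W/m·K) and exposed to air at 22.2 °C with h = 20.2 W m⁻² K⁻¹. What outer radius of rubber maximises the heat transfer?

For a cylinder, r_cr = k_ins/h = 0.180/20.2 = 0.00891 m = 0.891 cm

r_cr = 0.891 cm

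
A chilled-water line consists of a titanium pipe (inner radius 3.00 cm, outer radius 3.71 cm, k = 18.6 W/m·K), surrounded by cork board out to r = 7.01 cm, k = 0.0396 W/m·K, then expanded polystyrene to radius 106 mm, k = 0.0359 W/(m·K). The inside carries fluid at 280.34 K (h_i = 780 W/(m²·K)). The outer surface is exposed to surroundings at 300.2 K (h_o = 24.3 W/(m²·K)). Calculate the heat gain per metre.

Q' = 4.45 W/m

Resistance network (inner→outer):
  R'_conv,in = 1/(2πr h) = 1/(2π·0.0300·780) = 0.006801 m·K/W
  R'_titanium = ln(0.0371/0.0300)/(2πk) = 0.2124/(2π·18.6) = 0.001818 m·K/W
  R'_cork board = ln(0.0701/0.0371)/(2πk) = 0.6363/(2π·0.0396) = 2.557 m·K/W
  R'_expanded polystyrene = ln(0.106/0.0701)/(2πk) = 0.4135/(2π·0.0359) = 1.833 m·K/W
  R'_conv,out = 1/(2πr h) = 1/(2π·0.106·24.3) = 0.06179 m·K/W
ΣR = 0.006801 + 0.001818 + 2.557 + 1.833 + 0.06179 = 4.460 m·K/W
Q' = ΔT/ΣR = (280.34 K − 300.2 K)/4.460 = -4.45 W/m
(Negative Q' ⇒ heat flows inward; heat gain = 4.45 W/m.)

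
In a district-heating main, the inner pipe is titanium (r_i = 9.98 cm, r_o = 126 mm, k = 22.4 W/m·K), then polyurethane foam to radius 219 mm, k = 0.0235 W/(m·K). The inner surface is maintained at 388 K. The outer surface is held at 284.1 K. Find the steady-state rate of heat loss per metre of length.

Resistance network (inner→outer):
  R'_titanium = ln(0.126/0.0998)/(2πk) = 0.2331/(2π·22.4) = 0.001656 m·K/W
  R'_polyurethane foam = ln(0.219/0.126)/(2πk) = 0.5528/(2π·0.0235) = 3.744 m·K/W
ΣR = 0.001656 + 3.744 = 3.746 m·K/W
Q' = ΔT/ΣR = (388 K − 284.1 K)/3.746 = 27.7 W/m

Q' = 27.7 W/m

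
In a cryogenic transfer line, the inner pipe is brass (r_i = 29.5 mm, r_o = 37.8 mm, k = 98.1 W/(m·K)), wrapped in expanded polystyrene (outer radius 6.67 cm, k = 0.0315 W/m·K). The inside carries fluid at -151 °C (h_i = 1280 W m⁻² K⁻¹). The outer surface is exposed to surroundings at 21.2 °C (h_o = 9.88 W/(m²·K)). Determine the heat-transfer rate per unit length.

Q' = 55.3 W/m

Treat each layer as a resistance in series:
  R'_conv,in = 1/(2πr h) = 1/(2π·0.0295·1280) = 0.004215 m·K/W
  R'_brass = ln(0.0378/0.0295)/(2πk) = 0.2479/(2π·98.1) = 4.022×10^-4 m·K/W
  R'_expanded polystyrene = ln(0.0667/0.0378)/(2πk) = 0.5679/(2π·0.0315) = 2.869 m·K/W
  R'_conv,out = 1/(2πr h) = 1/(2π·0.0667·9.88) = 0.2415 m·K/W
ΣR = 0.004215 + 4.022×10^-4 + 2.869 + 0.2415 = 3.115 m·K/W
Q' = ΔT/ΣR = (-151 °C − 21.2 °C)/3.115 = -55.3 W/m
(Negative Q' ⇒ heat flows inward; heat gain = 55.3 W/m.)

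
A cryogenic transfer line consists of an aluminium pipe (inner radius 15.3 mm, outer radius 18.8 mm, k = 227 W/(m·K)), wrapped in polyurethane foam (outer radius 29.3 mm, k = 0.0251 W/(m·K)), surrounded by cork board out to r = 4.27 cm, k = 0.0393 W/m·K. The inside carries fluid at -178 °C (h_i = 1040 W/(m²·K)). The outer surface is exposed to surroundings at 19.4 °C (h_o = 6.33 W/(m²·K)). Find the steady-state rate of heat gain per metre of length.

Q' = 40.0 W/m

Series thermal resistances, inner to outer:
  R'_conv,in = 1/(2πr h) = 1/(2π·0.0153·1040) = 0.01000 m·K/W
  R'_aluminium = ln(0.0188/0.0153)/(2πk) = 0.2060/(2π·227) = 1.444×10^-4 m·K/W
  R'_polyurethane foam = ln(0.0293/0.0188)/(2πk) = 0.4437/(2π·0.0251) = 2.814 m·K/W
  R'_cork board = ln(0.0427/0.0293)/(2πk) = 0.3766/(2π·0.0393) = 1.525 m·K/W
  R'_conv,out = 1/(2πr h) = 1/(2π·0.0427·6.33) = 0.5888 m·K/W
ΣR = 0.01000 + 1.444×10^-4 + 2.814 + 1.525 + 0.5888 = 4.938 m·K/W
Q' = ΔT/ΣR = (-178 °C − 19.4 °C)/4.938 = -40.0 W/m
(Negative Q' ⇒ heat flows inward; heat gain = 40.0 W/m.)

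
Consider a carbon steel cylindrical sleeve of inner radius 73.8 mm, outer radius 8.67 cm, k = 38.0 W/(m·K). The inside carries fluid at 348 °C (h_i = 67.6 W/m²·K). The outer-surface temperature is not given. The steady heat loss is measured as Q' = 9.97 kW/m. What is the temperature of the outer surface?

T_out = 23.2 °C

Series resistances:
  R'_conv,in = 1/(2πr h) = 1/(2π·0.0738·67.6) = 0.03190 m·K/W
  R'_carbon steel = ln(0.0867/0.0738)/(2πk) = 0.1611/(2π·38.0) = 6.747×10^-4 m·K/W
ΣR = 0.03258 m·K/W
ΔT = Q'·ΣR = 9970 × 0.03258 = 324.8 K
Heat flows outward, so T_out = T_in − ΔT = 348 − 324.8 = 23.2 °C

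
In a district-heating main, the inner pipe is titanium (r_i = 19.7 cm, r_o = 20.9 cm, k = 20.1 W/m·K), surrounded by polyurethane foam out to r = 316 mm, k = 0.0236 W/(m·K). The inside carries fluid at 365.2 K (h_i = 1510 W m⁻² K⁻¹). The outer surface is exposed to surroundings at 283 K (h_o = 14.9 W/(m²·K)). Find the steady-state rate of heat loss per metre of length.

Q' = 29.1 W/m

Series thermal resistances, inner to outer:
  R'_conv,in = 1/(2πr h) = 1/(2π·0.197·1510) = 5.350×10^-4 m·K/W
  R'_titanium = ln(0.209/0.197)/(2πk) = 0.05913/(2π·20.1) = 4.682×10^-4 m·K/W
  R'_polyurethane foam = ln(0.316/0.209)/(2πk) = 0.4134/(2π·0.0236) = 2.788 m·K/W
  R'_conv,out = 1/(2πr h) = 1/(2π·0.316·14.9) = 0.03380 m·K/W
ΣR = 5.350×10^-4 + 4.682×10^-4 + 2.788 + 0.03380 = 2.823 m·K/W
Q' = ΔT/ΣR = (365.2 K − 283 K)/2.823 = 29.1 W/m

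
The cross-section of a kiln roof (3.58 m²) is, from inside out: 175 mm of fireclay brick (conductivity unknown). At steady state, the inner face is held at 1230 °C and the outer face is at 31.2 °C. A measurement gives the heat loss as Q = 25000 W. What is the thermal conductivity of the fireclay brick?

ΣR = ΔT/Q = |1230 − 31.2|/25000 = 0.04795 K/W
L/(kA) = 0.04795 ⇒ k = 0.175/(0.04795·3.58) = 1.02 W/m·K

k = 1.02 W/m·K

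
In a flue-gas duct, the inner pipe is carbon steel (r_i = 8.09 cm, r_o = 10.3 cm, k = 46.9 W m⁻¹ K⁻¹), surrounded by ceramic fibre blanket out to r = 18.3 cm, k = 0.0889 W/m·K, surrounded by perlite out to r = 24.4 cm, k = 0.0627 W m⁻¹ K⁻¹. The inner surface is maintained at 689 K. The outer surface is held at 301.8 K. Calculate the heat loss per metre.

Series thermal resistances, inner to outer:
  R'_carbon steel = ln(0.103/0.0809)/(2πk) = 0.2415/(2π·46.9) = 8.196×10^-4 m·K/W
  R'_ceramic fibre blanket = ln(0.183/0.103)/(2πk) = 0.5748/(2π·0.0889) = 1.029 m·K/W
  R'_perlite = ln(0.244/0.183)/(2πk) = 0.2877/(2π·0.0627) = 0.7302 m·K/W
ΣR = 8.196×10^-4 + 1.029 + 0.7302 = 1.760 m·K/W
Q' = ΔT/ΣR = (689 K − 301.8 K)/1.760 = 220 W/m

Q' = 220 W/m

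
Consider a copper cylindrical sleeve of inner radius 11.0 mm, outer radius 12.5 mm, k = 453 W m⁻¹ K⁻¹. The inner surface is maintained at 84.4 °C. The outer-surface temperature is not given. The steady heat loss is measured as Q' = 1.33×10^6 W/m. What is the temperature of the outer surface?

Series resistances:
  R'_copper = ln(0.0125/0.0110)/(2πk) = 0.1278/(2π·453) = 4.491×10^-5 m·K/W
ΣR = 4.491×10^-5 m·K/W
ΔT = Q'·ΣR = 1.33×10^6 × 4.491×10^-5 = 59.73 K
Heat flows outward, so T_out = T_in − ΔT = 84.4 − 59.73 = 24.7 °C

T_out = 24.7 °C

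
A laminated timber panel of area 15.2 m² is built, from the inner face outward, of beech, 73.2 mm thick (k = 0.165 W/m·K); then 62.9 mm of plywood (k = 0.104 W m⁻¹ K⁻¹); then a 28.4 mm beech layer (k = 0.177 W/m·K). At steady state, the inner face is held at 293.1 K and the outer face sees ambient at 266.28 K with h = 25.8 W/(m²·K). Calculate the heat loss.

Q = 327 W

Resistance network (inner→outer):
  R_beech = L/(kA) = 0.0732/(0.165·15.2) = 0.02919 K/W
  R_plywood = L/(kA) = 0.0629/(0.104·15.2) = 0.03979 K/W
  R_beech = L/(kA) = 0.0284/(0.177·15.2) = 0.01056 K/W
  R_conv,out = 1/(hA) = 1/(25.8·15.2) = 0.002550 K/W
ΣR = 0.02919 + 0.03979 + 0.01056 + 0.002550 = 0.08209 K/W
Q = ΔT/ΣR = (293.1 K − 266.28 K)/0.08209 = 327 W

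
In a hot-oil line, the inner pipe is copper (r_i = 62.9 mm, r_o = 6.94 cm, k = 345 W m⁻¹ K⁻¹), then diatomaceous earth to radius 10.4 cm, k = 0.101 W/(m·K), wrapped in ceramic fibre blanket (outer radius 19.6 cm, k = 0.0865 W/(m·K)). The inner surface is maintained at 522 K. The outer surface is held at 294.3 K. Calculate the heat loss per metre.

Q' = 126 W/m

Series thermal resistances, inner to outer:
  R'_copper = ln(0.0694/0.0629)/(2πk) = 0.09834/(2π·345) = 4.537×10^-5 m·K/W
  R'_diatomaceous earth = ln(0.104/0.0694)/(2πk) = 0.4045/(2π·0.101) = 0.6374 m·K/W
  R'_ceramic fibre blanket = ln(0.196/0.104)/(2πk) = 0.6337/(2π·0.0865) = 1.166 m·K/W
ΣR = 4.537×10^-5 + 0.6374 + 1.166 = 1.803 m·K/W
Q' = ΔT/ΣR = (522 K − 294.3 K)/1.803 = 126 W/m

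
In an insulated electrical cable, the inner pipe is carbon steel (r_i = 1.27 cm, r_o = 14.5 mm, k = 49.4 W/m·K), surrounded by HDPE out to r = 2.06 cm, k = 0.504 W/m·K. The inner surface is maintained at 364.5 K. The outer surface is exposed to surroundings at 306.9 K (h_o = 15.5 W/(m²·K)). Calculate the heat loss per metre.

Q' = 94.5 W/m

Series thermal resistances, inner to outer:
  R'_carbon steel = ln(0.0145/0.0127)/(2πk) = 0.1325/(2π·49.4) = 4.270×10^-4 m·K/W
  R'_HDPE = ln(0.0206/0.0145)/(2πk) = 0.3511/(2π·0.504) = 0.1109 m·K/W
  R'_conv,out = 1/(2πr h) = 1/(2π·0.0206·15.5) = 0.4984 m·K/W
ΣR = 4.270×10^-4 + 0.1109 + 0.4984 = 0.6097 m·K/W
Q' = ΔT/ΣR = (364.5 K − 306.9 K)/0.6097 = 94.5 W/m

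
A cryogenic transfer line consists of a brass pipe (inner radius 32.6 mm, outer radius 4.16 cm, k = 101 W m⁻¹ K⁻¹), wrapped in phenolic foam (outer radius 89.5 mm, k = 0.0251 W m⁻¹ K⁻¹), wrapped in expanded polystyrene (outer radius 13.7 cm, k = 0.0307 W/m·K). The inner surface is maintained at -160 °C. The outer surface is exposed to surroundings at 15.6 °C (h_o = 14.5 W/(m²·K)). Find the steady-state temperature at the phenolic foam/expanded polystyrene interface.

T = -40.6 °C

Resistance network (inner→outer):
  R'_brass = ln(0.0416/0.0326)/(2πk) = 0.2438/(2π·101) = 3.842×10^-4 m·K/W
  R'_phenolic foam = ln(0.0895/0.0416)/(2πk) = 0.7661/(2π·0.0251) = 4.858 m·K/W
  R'_expanded polystyrene = ln(0.137/0.0895)/(2πk) = 0.4257/(2π·0.0307) = 2.207 m·K/W
  R'_conv,out = 1/(2πr h) = 1/(2π·0.137·14.5) = 0.08012 m·K/W
ΣR = 3.842×10^-4 + 4.858 + 2.207 + 0.08012 = 7.146 m·K/W
Q' = ΔT/ΣR = (-160 °C − 15.6 °C)/7.146 = -24.57 W/m
From the inner boundary to the phenolic foam/expanded polystyrene interface, ΣR_partial = 4.858 m·K/W.
T_interface = T_in − Q'·ΣR_partial = -160 °C − (-24.57)(4.858) = -40.6 °C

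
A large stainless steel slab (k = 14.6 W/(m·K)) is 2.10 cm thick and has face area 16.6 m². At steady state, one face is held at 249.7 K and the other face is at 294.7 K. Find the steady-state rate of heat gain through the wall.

Q = 519 kW

Q = kA·ΔT/L = 14.6 × 16.6 × |249.7 K − 294.7 K| / 0.0210 = 5.19×10^5 W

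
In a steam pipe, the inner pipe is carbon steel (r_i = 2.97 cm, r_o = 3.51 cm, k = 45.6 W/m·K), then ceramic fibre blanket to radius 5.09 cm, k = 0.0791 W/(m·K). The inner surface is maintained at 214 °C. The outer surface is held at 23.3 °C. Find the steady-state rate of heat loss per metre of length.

Treat each layer as a resistance in series:
  R'_carbon steel = ln(0.0351/0.0297)/(2πk) = 0.1671/(2π·45.6) = 5.831×10^-4 m·K/W
  R'_ceramic fibre blanket = ln(0.0509/0.0351)/(2πk) = 0.3717/(2π·0.0791) = 0.7478 m·K/W
ΣR = 5.831×10^-4 + 0.7478 = 0.7484 m·K/W
Q' = ΔT/ΣR = (214 °C − 23.3 °C)/0.7484 = 255 W/m

Q' = 255 W/m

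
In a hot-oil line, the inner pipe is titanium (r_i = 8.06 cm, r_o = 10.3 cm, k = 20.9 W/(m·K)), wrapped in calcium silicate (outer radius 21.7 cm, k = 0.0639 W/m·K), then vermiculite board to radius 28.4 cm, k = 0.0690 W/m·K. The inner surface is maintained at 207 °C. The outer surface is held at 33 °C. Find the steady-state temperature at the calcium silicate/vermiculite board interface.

T = 76.6 °C

Treat each layer as a resistance in series:
  R'_titanium = ln(0.103/0.0806)/(2πk) = 0.2452/(2π·20.9) = 0.001867 m·K/W
  R'_calcium silicate = ln(0.217/0.103)/(2πk) = 0.7452/(2π·0.0639) = 1.856 m·K/W
  R'_vermiculite board = ln(0.284/0.217)/(2πk) = 0.2691/(2π·0.0690) = 0.6207 m·K/W
ΣR = 0.001867 + 1.856 + 0.6207 = 2.479 m·K/W
Q' = ΔT/ΣR = (207 °C − 33 °C)/2.479 = 70.19 W/m
From the inner boundary to the calcium silicate/vermiculite board interface, ΣR_partial = 1.858 m·K/W.
T_interface = T_in − Q'·ΣR_partial = 207 °C − (70.19)(1.858) = 76.6 °C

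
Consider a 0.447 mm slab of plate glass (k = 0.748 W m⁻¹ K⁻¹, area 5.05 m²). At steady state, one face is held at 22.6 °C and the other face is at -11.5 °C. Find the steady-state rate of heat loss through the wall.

Q = 2.88×10^5 W

Q = kA·ΔT/L = 0.748 × 5.05 × |22.6 °C − -11.5 °C| / 4.47×10^-4 = 2.88×10^5 W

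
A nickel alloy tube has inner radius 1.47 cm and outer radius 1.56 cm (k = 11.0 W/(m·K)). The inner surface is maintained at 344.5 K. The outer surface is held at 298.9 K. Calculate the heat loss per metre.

Q' = 2πk·ΔT/ln(r₂/r₁) = 2π × 11.0 × 45.6 / ln(0.0156/0.0147) = 53000 W/m

Q' = 53000 W/m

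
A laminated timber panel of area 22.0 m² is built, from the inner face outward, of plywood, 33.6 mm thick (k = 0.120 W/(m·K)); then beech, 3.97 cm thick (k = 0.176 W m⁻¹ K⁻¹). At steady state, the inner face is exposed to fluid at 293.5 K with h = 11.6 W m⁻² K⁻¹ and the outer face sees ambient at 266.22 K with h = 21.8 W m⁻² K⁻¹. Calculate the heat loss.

Resistance network (inner→outer):
  R_conv,in = 1/(hA) = 1/(11.6·22.0) = 0.003918 K/W
  R_plywood = L/(kA) = 0.0336/(0.120·22.0) = 0.01273 K/W
  R_beech = L/(kA) = 0.0397/(0.176·22.0) = 0.01025 K/W
  R_conv,out = 1/(hA) = 1/(21.8·22.0) = 0.002085 K/W
ΣR = 0.003918 + 0.01273 + 0.01025 + 0.002085 = 0.02898 K/W
Q = ΔT/ΣR = (293.5 K − 266.22 K)/0.02898 = 941 W

Q = 941 W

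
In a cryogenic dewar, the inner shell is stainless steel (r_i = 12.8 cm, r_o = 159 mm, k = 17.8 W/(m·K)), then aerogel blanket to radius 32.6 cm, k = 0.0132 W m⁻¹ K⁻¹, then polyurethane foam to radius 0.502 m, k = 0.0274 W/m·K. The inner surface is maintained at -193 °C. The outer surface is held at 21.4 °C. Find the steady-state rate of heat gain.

Resistance network (inner→outer):
  R_stainless steel = (1/0.128 − 1/0.159)/(4πk) = 1.523/(4π·17.8) = 0.006810 K/W
  R_aerogel blanket = (1/0.159 − 1/0.326)/(4πk) = 3.222/(4π·0.0132) = 19.42 K/W
  R_polyurethane foam = (1/0.326 − 1/0.502)/(4πk) = 1.075/(4π·0.0274) = 3.123 K/W
ΣR = 0.006810 + 19.42 + 3.123 = 22.55 K/W
Q = ΔT/ΣR = (-193 °C − 21.4 °C)/22.55 = -9.51 W
(Negative Q ⇒ heat flows inward; heat gain = 9.51 W.)

Q = 9.51 W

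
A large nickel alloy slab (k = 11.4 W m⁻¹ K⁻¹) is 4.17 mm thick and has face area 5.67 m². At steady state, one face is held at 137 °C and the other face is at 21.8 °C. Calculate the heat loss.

Q = 1790 kW

Q = kA·ΔT/L = 11.4 × 5.67 × |137 °C − 21.8 °C| / 0.00417 = 1.79×10^6 W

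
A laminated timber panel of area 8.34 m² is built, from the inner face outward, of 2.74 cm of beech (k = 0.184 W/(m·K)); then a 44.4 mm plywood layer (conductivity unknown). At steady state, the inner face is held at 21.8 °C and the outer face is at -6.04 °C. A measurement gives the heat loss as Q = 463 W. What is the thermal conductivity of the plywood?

k = 0.126 W/m·K

ΣR = ΔT/Q = |21.8 − -6.04|/463 = 0.06013 K/W
Known resistances:
  R_beech = L/(kA) = 0.0274/(0.184·8.34) = 0.01786 K/W
R_plywood = ΣR − ΣR_known = 0.06013 − 0.01786 = 0.04227 K/W
L/(kA) = 0.04227 ⇒ k = 0.0444/(0.04227·8.34) = 0.126 W/m·K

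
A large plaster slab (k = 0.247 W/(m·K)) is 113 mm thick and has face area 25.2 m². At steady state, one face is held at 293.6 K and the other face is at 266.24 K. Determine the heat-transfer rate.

Q = 1510 W

Q = kA·ΔT/L = 0.247 × 25.2 × |293.6 K − 266.24 K| / 0.113 = 1510 W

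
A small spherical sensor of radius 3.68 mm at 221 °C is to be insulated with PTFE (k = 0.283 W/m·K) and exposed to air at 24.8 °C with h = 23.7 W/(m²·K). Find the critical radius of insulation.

For a sphere, r_cr = 2k_ins/h = 2·0.283/23.7 = 0.0239 m = 2.39 cm

r_cr = 2.39 cm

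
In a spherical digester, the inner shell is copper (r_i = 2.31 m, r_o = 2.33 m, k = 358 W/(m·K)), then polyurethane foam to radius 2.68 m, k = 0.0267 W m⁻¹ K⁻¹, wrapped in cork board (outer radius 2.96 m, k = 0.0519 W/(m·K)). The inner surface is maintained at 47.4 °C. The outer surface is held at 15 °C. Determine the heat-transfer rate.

Treat each layer as a resistance in series:
  R_copper = (1/2.31 − 1/2.33)/(4πk) = 0.003716/(4π·358) = 8.260×10^-7 K/W
  R_polyurethane foam = (1/2.33 − 1/2.68)/(4πk) = 0.05605/(4π·0.0267) = 0.1671 K/W
  R_cork board = (1/2.68 − 1/2.96)/(4πk) = 0.03530/(4π·0.0519) = 0.05412 K/W
ΣR = 8.260×10^-7 + 0.1671 + 0.05412 = 0.2212 K/W
Q = ΔT/ΣR = (47.4 °C − 15 °C)/0.2212 = 146 W

Q = 146 W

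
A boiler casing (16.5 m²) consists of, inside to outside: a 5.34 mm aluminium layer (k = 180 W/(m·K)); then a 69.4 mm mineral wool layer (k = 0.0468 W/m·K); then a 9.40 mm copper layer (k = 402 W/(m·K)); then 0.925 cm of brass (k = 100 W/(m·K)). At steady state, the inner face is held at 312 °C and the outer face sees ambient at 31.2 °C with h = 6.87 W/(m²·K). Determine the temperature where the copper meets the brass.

T = 56.3 °C

Treat each layer as a resistance in series:
  R_aluminium = L/(kA) = 0.00534/(180·16.5) = 1.798×10^-6 K/W
  R_mineral wool = L/(kA) = 0.0694/(0.0468·16.5) = 0.08987 K/W
  R_copper = L/(kA) = 0.00940/(402·16.5) = 1.417×10^-6 K/W
  R_brass = L/(kA) = 0.00925/(100·16.5) = 5.606×10^-6 K/W
  R_conv,out = 1/(hA) = 1/(6.87·16.5) = 0.008822 K/W
ΣR = 1.798×10^-6 + 0.08987 + 1.417×10^-6 + 5.606×10^-6 + 0.008822 = 0.09870 K/W
Q = ΔT/ΣR = (312 °C − 31.2 °C)/0.09870 = 2845 W
From the inner boundary to the copper/brass interface, ΣR_partial = 0.08987 K/W.
T_interface = T_in − Q·ΣR_partial = 312 °C − (2845)(0.08987) = 56.3 °C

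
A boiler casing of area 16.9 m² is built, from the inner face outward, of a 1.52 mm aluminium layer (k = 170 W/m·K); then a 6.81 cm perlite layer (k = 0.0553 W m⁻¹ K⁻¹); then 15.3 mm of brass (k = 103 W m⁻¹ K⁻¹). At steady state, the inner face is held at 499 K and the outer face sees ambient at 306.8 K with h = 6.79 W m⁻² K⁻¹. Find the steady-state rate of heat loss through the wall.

Q = 2.36 kW

Series thermal resistances, inner to outer:
  R_aluminium = L/(kA) = 0.00152/(170·16.9) = 5.291×10^-7 K/W
  R_perlite = L/(kA) = 0.0681/(0.0553·16.9) = 0.07287 K/W
  R_brass = L/(kA) = 0.0153/(103·16.9) = 8.790×10^-6 K/W
  R_conv,out = 1/(hA) = 1/(6.79·16.9) = 0.008715 K/W
ΣR = 5.291×10^-7 + 0.07287 + 8.790×10^-6 + 0.008715 = 0.08159 K/W
Q = ΔT/ΣR = (499 K − 306.8 K)/0.08159 = 2360 W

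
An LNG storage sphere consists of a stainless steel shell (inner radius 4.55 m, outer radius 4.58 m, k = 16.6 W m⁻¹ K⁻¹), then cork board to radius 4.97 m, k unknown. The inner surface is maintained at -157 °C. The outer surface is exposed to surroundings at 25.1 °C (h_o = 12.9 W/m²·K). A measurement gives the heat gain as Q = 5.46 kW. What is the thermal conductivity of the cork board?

ΣR = ΔT/Q = |-157 − 25.1|/5460 = 0.03335 K/W
Known resistances:
  R_stainless steel = (1/4.55 − 1/4.58)/(4πk) = 0.001440/(4π·16.6) = 6.901×10^-6 K/W
  R_conv,out = 1/(4πr²h) = 1/(4π·4.97²·12.9) = 2.497×10^-4 K/W
R_cork board = ΣR − ΣR_known = 0.03335 − 2.566×10^-4 = 0.03309 K/W
(1/r₁−1/r₂)/(4πk) = 0.03309 ⇒ k = 0.01713/(4π·0.03309) = 0.0412 W/m·K

k = 0.0412 W/m·K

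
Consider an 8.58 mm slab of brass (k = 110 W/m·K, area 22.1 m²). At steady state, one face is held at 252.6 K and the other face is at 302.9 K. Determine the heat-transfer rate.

Q = 1.43×10^7 W

Q = kA·ΔT/L = 110 × 22.1 × |252.6 K − 302.9 K| / 0.00858 = 1.43×10^7 W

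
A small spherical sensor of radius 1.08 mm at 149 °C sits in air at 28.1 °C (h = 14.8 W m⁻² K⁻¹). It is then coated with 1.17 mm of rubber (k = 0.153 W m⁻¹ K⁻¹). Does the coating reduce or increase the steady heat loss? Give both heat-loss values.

increases: 0.0262 → 0.0921 W

Critical radius for a sphere: r_cr = 2k/h = 0.0207 m = 2.07 cm.
Outer radius after coating: r₂ = 0.00108 + 0.00117 = 0.00225 m.
Since r₁ < r_cr and r₂ ≤ r_cr, the coating moves toward the maximum at r_cr — heat loss rises.
Bare: R = 1/(4πr₁²h) = 4610 K/W; Q = 120.9/4610 = 0.0262 W.
Coated: R = R_cond + R_conv = 1313 K/W; Q = 120.9/1313 = 0.0921 W.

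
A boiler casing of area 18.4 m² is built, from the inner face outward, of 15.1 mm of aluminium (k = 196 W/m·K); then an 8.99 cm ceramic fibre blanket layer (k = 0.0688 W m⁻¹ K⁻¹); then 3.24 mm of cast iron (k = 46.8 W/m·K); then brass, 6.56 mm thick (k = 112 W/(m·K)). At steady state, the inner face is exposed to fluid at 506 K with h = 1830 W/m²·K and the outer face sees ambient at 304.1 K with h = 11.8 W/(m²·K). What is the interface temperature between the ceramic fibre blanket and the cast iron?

Resistance network (inner→outer):
  R_conv,in = 1/(hA) = 1/(1830·18.4) = 2.970×10^-5 K/W
  R_aluminium = L/(kA) = 0.0151/(196·18.4) = 4.187×10^-6 K/W
  R_ceramic fibre blanket = L/(kA) = 0.0899/(0.0688·18.4) = 0.07102 K/W
  R_cast iron = L/(kA) = 0.00324/(46.8·18.4) = 3.763×10^-6 K/W
  R_brass = L/(kA) = 0.00656/(112·18.4) = 3.183×10^-6 K/W
  R_conv,out = 1/(hA) = 1/(11.8·18.4) = 0.004606 K/W
ΣR = 2.970×10^-5 + 4.187×10^-6 + 0.07102 + 3.763×10^-6 + 3.183×10^-6 + 0.004606 = 0.07567 K/W
Q = ΔT/ΣR = (506 K − 304.1 K)/0.07567 = 2668 W
From the inner boundary to the ceramic fibre blanket/cast iron interface, ΣR_partial = 0.07105 K/W.
T_interface = T_in − Q·ΣR_partial = 506 K − (2668)(0.07105) = 316.4 K

T = 316.4 K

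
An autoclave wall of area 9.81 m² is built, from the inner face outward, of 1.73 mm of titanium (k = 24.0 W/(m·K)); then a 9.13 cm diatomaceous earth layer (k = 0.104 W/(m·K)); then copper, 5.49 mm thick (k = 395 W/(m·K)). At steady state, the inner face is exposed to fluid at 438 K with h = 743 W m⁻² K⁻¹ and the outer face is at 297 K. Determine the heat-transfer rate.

Q = 1570 W

Resistance network (inner→outer):
  R_conv,in = 1/(hA) = 1/(743·9.81) = 1.372×10^-4 K/W
  R_titanium = L/(kA) = 0.00173/(24.0·9.81) = 7.348×10^-6 K/W
  R_diatomaceous earth = L/(kA) = 0.0913/(0.104·9.81) = 0.08949 K/W
  R_copper = L/(kA) = 0.00549/(395·9.81) = 1.417×10^-6 K/W
ΣR = 1.372×10^-4 + 7.348×10^-6 + 0.08949 + 1.417×10^-6 = 0.08964 K/W
Q = ΔT/ΣR = (438 K − 297 K)/0.08964 = 1570 W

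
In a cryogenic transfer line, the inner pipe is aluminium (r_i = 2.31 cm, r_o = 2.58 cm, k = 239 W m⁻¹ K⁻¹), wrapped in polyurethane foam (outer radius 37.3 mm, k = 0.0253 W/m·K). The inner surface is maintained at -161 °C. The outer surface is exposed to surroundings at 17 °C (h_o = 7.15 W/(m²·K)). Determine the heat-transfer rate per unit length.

Q' = 61.0 W/m

Resistance network (inner→outer):
  R'_aluminium = ln(0.0258/0.0231)/(2πk) = 0.1105/(2π·239) = 7.361×10^-5 m·K/W
  R'_polyurethane foam = ln(0.0373/0.0258)/(2πk) = 0.3686/(2π·0.0253) = 2.319 m·K/W
  R'_conv,out = 1/(2πr h) = 1/(2π·0.0373·7.15) = 0.5968 m·K/W
ΣR = 7.361×10^-5 + 2.319 + 0.5968 = 2.916 m·K/W
Q' = ΔT/ΣR = (-161 °C − 17 °C)/2.916 = -61.0 W/m
(Negative Q' ⇒ heat flows inward; heat gain = 61.0 W/m.)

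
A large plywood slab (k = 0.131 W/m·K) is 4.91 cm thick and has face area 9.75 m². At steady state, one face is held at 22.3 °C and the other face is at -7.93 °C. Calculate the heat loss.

Q = 786 W

Q = kA·ΔT/L = 0.131 × 9.75 × |22.3 °C − -7.93 °C| / 0.0491 = 786 W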